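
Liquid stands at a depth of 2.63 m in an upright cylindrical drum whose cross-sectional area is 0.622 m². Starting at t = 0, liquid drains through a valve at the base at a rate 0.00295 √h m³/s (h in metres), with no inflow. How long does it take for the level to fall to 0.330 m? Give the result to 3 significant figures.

442 s

A dh/dt = −Q_out = −0.00295 √h.
∫ h^(−1/2) dh = −(0.00295/A) ∫ dt, giving 2√h = 2√h₀ − (0.00295/A) t.
t = 2A(√h₀ − √h)/0.00295 = 2·0.622·(√2.63 − √0.330)/0.00295
  = 1.2440 × (1.6217 − 0.57446) / 0.00295 = 441.63 s.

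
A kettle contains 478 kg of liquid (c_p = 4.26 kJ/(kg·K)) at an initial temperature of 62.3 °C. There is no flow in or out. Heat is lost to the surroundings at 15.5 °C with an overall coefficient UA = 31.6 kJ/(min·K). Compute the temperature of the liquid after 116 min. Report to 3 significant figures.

23.2 °C

Energy balance: M c_p dT/dt = −UA(T − T_amb).
dT/dt = (T_ss − T)/τ with T_ss = T_amb = 15.500 °C, τ = M c_p/UA = 478·4.26/31.6 = 64.439 min.
Solution: T(t) = T_ss + (T₀ − T_ss) e^(−t/τ).
T(116) = 15.500 + (46.800)·0.16527 = 23.235 °C.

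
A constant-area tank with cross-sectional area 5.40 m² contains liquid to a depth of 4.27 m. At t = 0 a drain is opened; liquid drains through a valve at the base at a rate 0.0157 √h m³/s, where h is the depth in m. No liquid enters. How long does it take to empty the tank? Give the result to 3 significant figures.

1420 s

Mass balance (ρ constant): A dh/dt = −0.0157 √h.
This is separable: 2 d(√h)/dt = −0.0157/A, so √h = √h₀ − (0.0157/(2A)) t.
Tank is empty when √h = 0: t_empty = 2A√h₀/0.0157.
t_empty = 2·5.40·√4.27/0.0157 = 10.800·2.0664/0.0157 = 1421.5 s.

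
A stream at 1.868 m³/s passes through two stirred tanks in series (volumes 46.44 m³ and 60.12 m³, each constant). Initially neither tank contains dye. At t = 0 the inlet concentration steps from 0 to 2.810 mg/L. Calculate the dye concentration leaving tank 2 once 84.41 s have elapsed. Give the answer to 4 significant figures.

Each tank obeys Vᵢ dCᵢ/dt = Q(Cᵢ₋₁ − Cᵢ), so τᵢ = Vᵢ/Q.
τ₁ = 46.44/1.868 = 24.8608 s; τ₂ = 60.12/1.868 = 32.1842 s.
Tank 1: C₁ = C_in(1 − e^(−t/τ₁)). Tank 2 (τ₁ ≠ τ₂): C₂ = C_in[1 − (τ₁ e^(−t/τ₁) − τ₂ e^(−t/τ₂))/(τ₁ − τ₂)].
At t = 84.41: e^(−t/τ₁) = 0.0335304, e^(−t/τ₂) = 0.0726052.
C₂ = 2.810·[1 − (24.8608·0.0335304 − 32.1842·0.0726052)/(-7.32334)] = 2.810·0.794746 = 2.23324 mg/L.

2.233 mg/L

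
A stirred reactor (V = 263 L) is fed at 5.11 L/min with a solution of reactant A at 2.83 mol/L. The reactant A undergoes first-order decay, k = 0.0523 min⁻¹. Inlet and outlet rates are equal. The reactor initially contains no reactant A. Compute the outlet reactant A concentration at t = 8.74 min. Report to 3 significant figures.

V dC/dt = Q(C_in − C) − k V C.
This is linear with rate a = Q/V + k = 0.071730 min⁻¹.
C_ss = Q C_in/(Q + kV) = 0.76657 mol/L; C(t) = C_ss + (C₀ − C_ss) e^(−a t).
C(8.74) = 0.76657 + (-0.76657)·e^(−0.071730·8.74) = 0.76657 + (-0.76657)·0.53424 = 0.35704 mol/L.

0.357 mol/L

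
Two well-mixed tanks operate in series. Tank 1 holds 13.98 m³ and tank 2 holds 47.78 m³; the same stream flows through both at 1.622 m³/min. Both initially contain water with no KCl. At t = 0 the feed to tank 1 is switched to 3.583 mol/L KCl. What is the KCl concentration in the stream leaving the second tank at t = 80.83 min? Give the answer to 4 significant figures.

3.257 mol/L

Each tank obeys Vᵢ dCᵢ/dt = Q(Cᵢ₋₁ − Cᵢ), so τᵢ = Vᵢ/Q.
τ₁ = 13.98/1.622 = 8.61899 min; τ₂ = 47.78/1.622 = 29.4575 min.
Solving the cascade with C₁(0)=C₂(0)=0 gives C₂(t) = C_in[1 − (τ₁ e^(−t/τ₁) − τ₂ e^(−t/τ₂))/(τ₁ − τ₂)].
At t = 80.83: e^(−t/τ₁) = 8.45532e-05, e^(−t/τ₂) = 0.0643154.
C₂ = 3.583·[1 − (8.61899·8.45532e-05 − 29.4575·0.0643154)/(-20.8385)] = 3.583·0.909118 = 3.25737 mol/L.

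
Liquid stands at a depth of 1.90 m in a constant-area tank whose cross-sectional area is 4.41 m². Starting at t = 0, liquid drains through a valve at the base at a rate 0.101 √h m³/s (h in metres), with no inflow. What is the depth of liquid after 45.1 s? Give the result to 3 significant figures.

With no inflow, A dh/dt = −0.101 √h.
∫ h^(−1/2) dh = −(0.101/A) ∫ dt, giving 2√h = 2√h₀ − (0.101/A) t.
√h = √1.90 − 0.101·45.1/(2·4.41) = 1.3784 − 0.51645 = 0.86195.
h = 0.86195² = 0.74296 m.

0.743 m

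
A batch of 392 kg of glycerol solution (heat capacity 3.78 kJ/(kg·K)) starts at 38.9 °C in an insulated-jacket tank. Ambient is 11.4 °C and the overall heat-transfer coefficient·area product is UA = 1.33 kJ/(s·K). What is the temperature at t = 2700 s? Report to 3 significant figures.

M c_p dT/dt = −UA(T − T_amb).
dT/dt = (T_ss − T)/τ with T_ss = T_amb = 11.400 °C, τ = M c_p/UA = 392·3.78/1.33 = 1114.1 s.
T approaches T_ss exponentially: T(t) = T_ss + (T₀ − T_ss) e^(−t/τ).
T(2700) = 11.400 + (27.500)·0.088614 = 13.837 °C.

13.8 °C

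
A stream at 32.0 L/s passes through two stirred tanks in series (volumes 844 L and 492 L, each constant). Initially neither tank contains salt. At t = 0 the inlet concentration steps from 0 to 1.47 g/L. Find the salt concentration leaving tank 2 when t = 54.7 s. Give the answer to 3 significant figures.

1.09 g/L

Time constants: τᵢ = Vᵢ/Q for each well-mixed tank.
τ₁ = 844/32.0 = 26.375 s; τ₂ = 492/32.0 = 15.375 s.
Tank 1: C₁ = C_in(1 − e^(−t/τ₁)). Tank 2 (τ₁ ≠ τ₂): C₂ = C_in[1 − (τ₁ e^(−t/τ₁) − τ₂ e^(−t/τ₂))/(τ₁ − τ₂)].
At t = 54.7: e^(−t/τ₁) = 0.12569, e^(−t/τ₂) = 0.028504.
C₂ = 1.47·[1 − (26.375·0.12569 − 15.375·0.028504)/(11.000)] = 1.47·0.73847 = 1.0855 g/L.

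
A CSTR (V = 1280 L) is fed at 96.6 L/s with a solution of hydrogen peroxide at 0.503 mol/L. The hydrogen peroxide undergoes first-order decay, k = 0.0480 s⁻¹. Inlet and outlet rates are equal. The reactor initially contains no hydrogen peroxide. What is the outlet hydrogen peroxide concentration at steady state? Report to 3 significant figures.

0.307 mol/L

Accumulation = in − out − consumed: V dC/dt = Q C_in − Q C − k V C.
At steady state: 0 = Q C_in − (Q + kV) C_ss, so C_ss = Q C_in/(Q + kV).
C_ss = 96.6·0.503/(96.6 + 0.0480·1280) = 48.590/158.04 = 0.30745 mol/L.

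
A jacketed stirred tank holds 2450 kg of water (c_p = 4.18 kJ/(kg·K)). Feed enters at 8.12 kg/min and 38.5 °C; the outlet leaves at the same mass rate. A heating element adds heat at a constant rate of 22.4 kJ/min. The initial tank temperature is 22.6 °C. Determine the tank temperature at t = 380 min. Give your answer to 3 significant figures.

34.5 °C

Unsteady energy balance on the tank contents: M c_p dT/dt = ṁ c_p (T_in − T) + 22.4.
Rearrange: dT/dt = (T_ss − T)/τ with τ = M/ṁ = 301.72 min and T_ss = T_in + Q̇/(ṁ c_p) = 39.160 °C.
Solution: T(t) = T_ss + (T₀ − T_ss) e^(−t/τ).
T(380) = 39.160 + (-16.560)·e^(−380/301.72) = 39.160 + (-16.560)·0.28382 = 34.460 °C.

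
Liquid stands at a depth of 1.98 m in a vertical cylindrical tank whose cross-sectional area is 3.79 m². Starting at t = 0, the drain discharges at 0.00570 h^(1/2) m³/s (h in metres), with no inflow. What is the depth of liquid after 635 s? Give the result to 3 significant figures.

With no inflow, A dh/dt = −0.00570 √h.
This is separable: 2 d(√h)/dt = −0.00570/A, so √h = √h₀ − (0.00570/(2A)) t.
√h = √1.98 − 0.00570·635/(2·3.79) = 1.4071 − 0.47751 = 0.92962.
h = 0.92962² = 0.86419 m.

0.864 m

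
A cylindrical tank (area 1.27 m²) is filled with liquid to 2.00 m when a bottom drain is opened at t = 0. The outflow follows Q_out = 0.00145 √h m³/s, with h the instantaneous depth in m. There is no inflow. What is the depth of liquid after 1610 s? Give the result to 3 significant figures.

0.245 m

A dh/dt = −Q_out = −0.00145 √h.
∫ h^(−1/2) dh = −(0.00145/A) ∫ dt, giving 2√h = 2√h₀ − (0.00145/A) t.
√h = √2.00 − 0.00145·1610/(2·1.27) = 1.4142 − 0.91909 = 0.49512.
h = 0.49512² = 0.24514 m.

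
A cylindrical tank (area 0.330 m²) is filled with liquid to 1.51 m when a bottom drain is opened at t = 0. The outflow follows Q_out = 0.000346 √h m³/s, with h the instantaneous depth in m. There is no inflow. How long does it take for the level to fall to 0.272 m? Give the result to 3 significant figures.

1350 s

With no inflow, A dh/dt = −0.000346 √h.
Separate and integrate: 2(√h − √h₀) = −(0.000346/A) t.
t = 2A(√h₀ − √h)/0.000346 = 2·0.330·(√1.51 − √0.272)/0.000346
  = 0.66000 × (1.2288 − 0.52154) / 0.000346 = 1349.2 s.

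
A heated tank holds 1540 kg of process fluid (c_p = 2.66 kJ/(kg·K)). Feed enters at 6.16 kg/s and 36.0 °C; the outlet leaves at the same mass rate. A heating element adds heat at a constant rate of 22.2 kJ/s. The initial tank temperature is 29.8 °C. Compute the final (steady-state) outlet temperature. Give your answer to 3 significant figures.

M c_p dT/dt = ṁ c_p (T_in − T) + Q̇.
At steady state dT/dt = 0 ⇒ T_ss = T_in + Q̇/(ṁ c_p) = 36.0 + 22.2/(6.16·2.66) = 37.355 °C.

37.4 °C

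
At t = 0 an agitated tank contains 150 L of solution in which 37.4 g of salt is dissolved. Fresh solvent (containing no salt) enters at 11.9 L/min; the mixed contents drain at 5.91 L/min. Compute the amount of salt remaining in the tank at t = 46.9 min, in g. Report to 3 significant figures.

13.2 g

Let m(t) be the amount of salt. Volume: V(t) = V₀ + (Q_in − Q_out) t = 150 + 5.9900 t; V(46.9) = 430.93 L.
Species balance (pure solvent in): dm/dt = −Q_out · m/V(t).
dm/m = −Q_out dt/(V₀ + 5.9900 t); integrating gives ln(m/m₀) = −(Q_out/(Q_in−Q_out)) ln(V/V₀).
m = m₀ (V₀/V)^(Q_out/(Q_in−Q_out)) = 37.4 × (150/430.93)^(0.98664) = 13.203 g.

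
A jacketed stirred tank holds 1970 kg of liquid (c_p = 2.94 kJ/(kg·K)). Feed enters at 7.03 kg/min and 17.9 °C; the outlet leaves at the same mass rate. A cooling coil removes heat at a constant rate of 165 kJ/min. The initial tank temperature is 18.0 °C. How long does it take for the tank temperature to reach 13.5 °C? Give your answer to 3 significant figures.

228 min

M c_p dT/dt = ṁ c_p (T_in − T) − Q̇.
τ = M/ṁ = 280.23 min; T_ss = T_in − Q̇/(ṁ c_p) = 9.9167 °C.
T(t) = T_ss + (T₀ − T_ss) e^(−t/τ). Set T = 13.5:
e^(−t/τ) = (13.5 − 9.9167)/(18.0 − 9.9167) = 0.44330
t = −280.23 · ln(0.44330) = 227.97 min.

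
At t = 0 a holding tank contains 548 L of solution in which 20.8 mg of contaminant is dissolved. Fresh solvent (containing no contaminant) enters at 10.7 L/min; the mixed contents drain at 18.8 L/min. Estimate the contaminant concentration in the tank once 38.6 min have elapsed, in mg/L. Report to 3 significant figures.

0.0124 mg/L

Let m(t) be the amount of contaminant. Volume: V(t) = V₀ + (Q_in − Q_out) t = 548 − 8.1000 t; V(38.6) = 235.34 L.
No contaminant enters, so dm/dt = −Q_out · (m/V).
dm/m = −Q_out dt/(V₀ − 8.1000 t); integrating gives ln(m/m₀) = −(Q_out/(Q_in−Q_out)) ln(V/V₀).
m = m₀ (V₀/V)^(Q_out/(Q_in−Q_out)) = 20.8 × (548/235.34)^(-2.3210) = 2.9246 mg.
C = m/V = 2.9246/235.34 = 0.012427 mg/L.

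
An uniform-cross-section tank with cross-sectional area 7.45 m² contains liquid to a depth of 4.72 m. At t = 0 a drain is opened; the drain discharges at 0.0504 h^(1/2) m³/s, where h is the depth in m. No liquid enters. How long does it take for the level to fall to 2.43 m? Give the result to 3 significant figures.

With no inflow, A dh/dt = −0.0504 √h.
This is separable: 2 d(√h)/dt = −0.0504/A, so √h = √h₀ − (0.0504/(2A)) t.
t = 2A(√h₀ − √h)/0.0504 = 2·7.45·(√4.72 − √2.43)/0.0504
  = 14.900 × (2.1726 − 1.5588) / 0.0504 = 181.43 s.

181 s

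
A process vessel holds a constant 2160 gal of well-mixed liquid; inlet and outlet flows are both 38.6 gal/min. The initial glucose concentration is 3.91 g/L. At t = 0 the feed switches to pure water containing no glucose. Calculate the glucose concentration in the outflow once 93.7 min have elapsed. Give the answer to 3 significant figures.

0.733 g/L

Unsteady species balance (constant V, well mixed): V dC/dt = Q(C_in − C).
Time constant τ = V/Q = 2160/38.6 = 55.959 min.
Solution: C(t) = C_in + (C₀ − C_in) e^(−t/τ).
C(93.7) = 0 + (3.91 − 0)·e^(−93.7/55.959) = 0 + (3.9100)·0.18741 = 0.73278 g/L.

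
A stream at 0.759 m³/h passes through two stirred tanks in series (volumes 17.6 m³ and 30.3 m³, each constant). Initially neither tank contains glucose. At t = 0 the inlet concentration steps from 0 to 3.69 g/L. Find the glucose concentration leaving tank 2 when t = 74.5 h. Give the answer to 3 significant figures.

2.53 g/L

Time constants: τᵢ = Vᵢ/Q for each well-mixed tank.
τ₁ = 17.6/0.759 = 23.188 h; τ₂ = 30.3/0.759 = 39.921 h.
Tank 1: C₁ = C_in(1 − e^(−t/τ₁)). Tank 2 (τ₁ ≠ τ₂): C₂ = C_in[1 − (τ₁ e^(−t/τ₁) − τ₂ e^(−t/τ₂))/(τ₁ − τ₂)].
At t = 74.5: e^(−t/τ₁) = 0.040243, e^(−t/τ₂) = 0.15471.
C₂ = 3.69·[1 − (23.188·0.040243 − 39.921·0.15471)/(-16.733)] = 3.69·0.68665 = 2.5338 g/L.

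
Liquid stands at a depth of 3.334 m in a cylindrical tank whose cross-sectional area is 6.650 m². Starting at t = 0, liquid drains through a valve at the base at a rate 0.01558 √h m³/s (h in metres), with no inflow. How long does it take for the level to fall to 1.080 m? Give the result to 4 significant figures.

With no inflow, A dh/dt = −0.01558 √h.
This is separable: 2 d(√h)/dt = −0.01558/A, so √h = √h₀ − (0.01558/(2A)) t.
t = 2A(√h₀ − √h)/0.01558 = 2·6.650·(√3.334 − √1.080)/0.01558
  = 13.3000 × (1.82592 − 1.03923) / 0.01558 = 671.568 s.

671.6 s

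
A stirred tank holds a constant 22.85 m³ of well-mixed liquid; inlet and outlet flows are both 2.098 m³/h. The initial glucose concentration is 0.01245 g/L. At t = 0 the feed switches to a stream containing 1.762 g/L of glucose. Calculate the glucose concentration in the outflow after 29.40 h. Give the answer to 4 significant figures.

Unsteady species balance (constant V, well mixed): V dC/dt = Q(C_in − C).
So dC/dt = (C_in − C)/τ with τ = V/Q = 22.85/2.098 = 10.8913 h.
C approaches C_in exponentially: C(t) = C_in + (C₀ − C_in) e^(−t/τ).
C(29.40) = 1.762 + (0.01245 − 1.762)·e^(−29.40/10.8913) = 1.762 + (-1.74955)·0.0672461 = 1.64435 g/L.

1.644 g/L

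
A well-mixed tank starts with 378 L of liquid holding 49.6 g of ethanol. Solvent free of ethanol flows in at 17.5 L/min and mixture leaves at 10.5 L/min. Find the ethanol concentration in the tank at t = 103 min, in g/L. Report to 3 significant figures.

0.00910 g/L

Let m(t) be the amount of ethanol. Volume: V(t) = V₀ + (Q_in − Q_out) t = 378 + 7.0000 t; V(103) = 1099.0 L.
Solute balance: dm/dt = 0 − Q_out C = −Q_out m/V(t).
Separate: dm/m = −Q_out dt/V(t) ⇒ ln(m/m₀) = −(Q_out/(Q_in−Q_out)) ln(V/V₀).
m = m₀ (V₀/V)^(Q_out/(Q_in−Q_out)) = 49.6 × (378/1099.0)^(1.5000) = 10.005 g.
C = m/V = 10.005/1099.0 = 0.0091039 g/L.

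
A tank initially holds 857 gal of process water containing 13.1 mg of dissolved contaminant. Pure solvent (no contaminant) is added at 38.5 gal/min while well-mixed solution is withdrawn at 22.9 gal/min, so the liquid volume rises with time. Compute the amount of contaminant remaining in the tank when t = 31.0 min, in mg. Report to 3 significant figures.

Total volume: dV/dt = Q_in − Q_out = 15.600 gal/min, so V(t) = 857 + 15.600 t and V(31.0) = 1340.6 gal.
Solute balance: dm/dt = 0 − Q_out C = −Q_out m/V(t).
Separate: dm/m = −Q_out dt/V(t) ⇒ ln(m/m₀) = −(Q_out/(Q_in−Q_out)) ln(V/V₀).
m = m₀ (V₀/V)^(Q_out/(Q_in−Q_out)) = 13.1 × (857/1340.6)^(1.4679) = 6.7924 mg.

6.79 mg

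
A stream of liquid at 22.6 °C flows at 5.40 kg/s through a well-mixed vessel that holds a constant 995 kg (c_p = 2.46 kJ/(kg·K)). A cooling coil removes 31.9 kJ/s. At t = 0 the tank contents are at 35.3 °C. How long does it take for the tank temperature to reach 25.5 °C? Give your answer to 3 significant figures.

M c_p dT/dt = ṁ c_p (T_in − T) − Q̇.
τ = M/ṁ = 184.26 s; T_ss = T_in − Q̇/(ṁ c_p) = 20.199 °C.
T(t) = T_ss + (T₀ − T_ss) e^(−t/τ). Set T = 25.5:
e^(−t/τ) = (25.5 − 20.199)/(35.3 − 20.199) = 0.35105
t = −184.26 · ln(0.35105) = 192.89 s.

193 s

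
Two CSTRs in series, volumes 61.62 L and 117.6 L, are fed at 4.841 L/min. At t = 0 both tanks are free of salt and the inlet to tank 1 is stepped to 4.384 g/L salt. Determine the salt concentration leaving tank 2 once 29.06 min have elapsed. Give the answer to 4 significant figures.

Species balance on tank i: dCᵢ/dt = (Cᵢ₋₁ − Cᵢ)/τᵢ with τᵢ = Vᵢ/Q.
τ₁ = 61.62/4.841 = 12.7288 min; τ₂ = 117.6/4.841 = 24.2925 min.
Solving the cascade with C₁(0)=C₂(0)=0 gives C₂(t) = C_in[1 − (τ₁ e^(−t/τ₁) − τ₂ e^(−t/τ₂))/(τ₁ − τ₂)].
At t = 29.06: e^(−t/τ₁) = 0.101976, e^(−t/τ₂) = 0.302325.
C₂ = 4.384·[1 − (12.7288·0.101976 − 24.2925·0.302325)/(-11.5637)] = 4.384·0.477142 = 2.09179 g/L.

2.092 g/L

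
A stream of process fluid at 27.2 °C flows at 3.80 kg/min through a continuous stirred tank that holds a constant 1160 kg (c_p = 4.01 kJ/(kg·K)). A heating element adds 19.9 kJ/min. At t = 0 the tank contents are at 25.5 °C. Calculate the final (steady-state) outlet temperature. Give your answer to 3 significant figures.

Heat balance on the well-mixed liquid: M c_p dT/dt = ṁ c_p (T_in − T) + 19.9.
At steady state dT/dt = 0 ⇒ T_ss = T_in + Q̇/(ṁ c_p) = 27.2 + 19.9/(3.80·4.01) = 28.506 °C.

28.5 °C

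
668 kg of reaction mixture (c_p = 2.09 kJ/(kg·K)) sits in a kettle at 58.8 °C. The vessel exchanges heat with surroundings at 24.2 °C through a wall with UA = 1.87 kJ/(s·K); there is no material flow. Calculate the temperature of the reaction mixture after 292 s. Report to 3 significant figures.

Lumped-capacitance energy balance: M c_p dT/dt = UA(T_amb − T).
dT/dt = (T_ss − T)/τ with T_ss = T_amb = 24.200 °C, τ = M c_p/UA = 668·2.09/1.87 = 746.59 s.
Integrating: T(t) = T_ss + (T₀ − T_ss) e^(−t/τ).
T(292) = 24.200 + (34.600)·0.67630 = 47.600 °C.

47.6 °C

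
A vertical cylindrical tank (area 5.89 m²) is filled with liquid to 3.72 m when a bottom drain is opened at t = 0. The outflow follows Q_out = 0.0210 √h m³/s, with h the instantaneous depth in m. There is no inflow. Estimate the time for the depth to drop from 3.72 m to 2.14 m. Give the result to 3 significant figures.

261 s

A dh/dt = −Q_out = −0.0210 √h.
Separate and integrate: 2(√h − √h₀) = −(0.0210/A) t.
t = 2A(√h₀ − √h)/0.0210 = 2·5.89·(√3.72 − √2.14)/0.0210
  = 11.780 × (1.9287 − 1.4629) / 0.0210 = 261.32 s.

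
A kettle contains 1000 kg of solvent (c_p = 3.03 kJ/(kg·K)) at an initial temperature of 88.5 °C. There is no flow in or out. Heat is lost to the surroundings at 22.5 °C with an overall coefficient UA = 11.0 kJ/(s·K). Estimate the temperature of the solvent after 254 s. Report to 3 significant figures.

M c_p dT/dt = −UA(T − T_amb).
dT/dt = (T_ss − T)/τ with T_ss = T_amb = 22.500 °C, τ = M c_p/UA = 1000·3.03/11.0 = 275.45 s.
Solution: T(t) = T_ss + (T₀ − T_ss) e^(−t/τ).
T(254) = 22.500 + (66.000)·0.39768 = 48.747 °C.

48.7 °C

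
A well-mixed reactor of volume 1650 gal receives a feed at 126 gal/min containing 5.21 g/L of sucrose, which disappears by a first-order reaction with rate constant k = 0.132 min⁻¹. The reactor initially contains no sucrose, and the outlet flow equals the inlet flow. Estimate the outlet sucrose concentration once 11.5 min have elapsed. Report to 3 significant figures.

1.74 g/L

V dC/dt = Q(C_in − C) − k V C.
This is linear with rate a = Q/V + k = 0.20836 min⁻¹.
C_ss = Q C_in/(Q + kV) = 1.9094 g/L; C(t) = C_ss + (C₀ − C_ss) e^(−a t).
C(11.5) = 1.9094 + (-1.9094)·e^(−0.20836·11.5) = 1.9094 + (-1.9094)·0.091065 = 1.7355 g/L.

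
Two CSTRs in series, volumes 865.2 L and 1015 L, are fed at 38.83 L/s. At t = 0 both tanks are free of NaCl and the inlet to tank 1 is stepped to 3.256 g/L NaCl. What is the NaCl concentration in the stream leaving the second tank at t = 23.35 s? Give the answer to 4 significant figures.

0.8203 g/L

Species balance on tank i: dCᵢ/dt = (Cᵢ₋₁ − Cᵢ)/τᵢ with τᵢ = Vᵢ/Q.
τ₁ = 865.2/38.83 = 22.2817 s; τ₂ = 1015/38.83 = 26.1396 s.
Solving the cascade with C₁(0)=C₂(0)=0 gives C₂(t) = C_in[1 − (τ₁ e^(−t/τ₁) − τ₂ e^(−t/τ₂))/(τ₁ − τ₂)].
At t = 23.35: e^(−t/τ₁) = 0.350658, e^(−t/τ₂) = 0.409310.
C₂ = 3.256·[1 − (22.2817·0.350658 − 26.1396·0.409310)/(-3.85784)] = 3.256·0.251932 = 0.820289 g/L.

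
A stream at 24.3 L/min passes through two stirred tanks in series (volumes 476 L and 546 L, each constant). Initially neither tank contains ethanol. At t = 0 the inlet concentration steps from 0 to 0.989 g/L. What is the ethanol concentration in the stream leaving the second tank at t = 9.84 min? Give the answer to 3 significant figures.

0.0800 g/L

Time constants: τᵢ = Vᵢ/Q for each well-mixed tank.
τ₁ = 476/24.3 = 19.588 min; τ₂ = 546/24.3 = 22.469 min.
Tank 1: C₁ = C_in(1 − e^(−t/τ₁)). Tank 2 (τ₁ ≠ τ₂): C₂ = C_in[1 − (τ₁ e^(−t/τ₁) − τ₂ e^(−t/τ₂))/(τ₁ − τ₂)].
At t = 9.84: e^(−t/τ₁) = 0.60512, e^(−t/τ₂) = 0.64537.
C₂ = 0.989·[1 − (19.588·0.60512 − 22.469·0.64537)/(-2.8807)] = 0.989·0.080912 = 0.080022 g/L.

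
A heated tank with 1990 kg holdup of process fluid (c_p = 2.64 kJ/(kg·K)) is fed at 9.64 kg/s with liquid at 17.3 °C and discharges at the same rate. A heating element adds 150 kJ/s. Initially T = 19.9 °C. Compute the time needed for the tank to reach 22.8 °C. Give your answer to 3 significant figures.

438 s

First-law balance (no shaft work): M c_p dT/dt = ṁ c_p (T_in − T) + 150.
τ = M/ṁ = 206.43 s; T_ss = T_in + Q̇/(ṁ c_p) = 23.194 °C.
T(t) = T_ss + (T₀ − T_ss) e^(−t/τ). Set T = 22.8:
e^(−t/τ) = (22.8 − 23.194)/(19.9 − 23.194) = 0.11961
t = −206.43 · ln(0.11961) = 438.36 s.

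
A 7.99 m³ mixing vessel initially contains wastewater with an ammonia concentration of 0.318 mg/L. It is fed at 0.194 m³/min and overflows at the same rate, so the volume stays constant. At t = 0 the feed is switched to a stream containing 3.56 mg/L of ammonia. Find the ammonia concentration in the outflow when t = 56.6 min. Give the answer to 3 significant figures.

Species balance on the tank: V dC/dt = Q(C_in − C).
Time constant τ = V/Q = 7.99/0.194 = 41.186 min.
Solution: C(t) = C_in + (C₀ − C_in) e^(−t/τ).
C(56.6) = 3.56 + (0.318 − 3.56)·e^(−56.6/41.186) = 3.56 + (-3.2420)·0.25302 = 2.7397 mg/L.

2.74 mg/L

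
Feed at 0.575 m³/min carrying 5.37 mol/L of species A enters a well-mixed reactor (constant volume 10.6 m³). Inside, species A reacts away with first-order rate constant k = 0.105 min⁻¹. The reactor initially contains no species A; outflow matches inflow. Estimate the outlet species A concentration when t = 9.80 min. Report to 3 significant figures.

1.45 mol/L

Species balance: V dC/dt = Q C_in − Q C − k V C.
This is linear with rate a = Q/V + k = 0.15925 min⁻¹.
C_ss = Q C_in/(Q + kV) = 1.8292 mol/L; C(t) = C_ss + (C₀ − C_ss) e^(−a t).
C(9.80) = 1.8292 + (-1.8292)·e^(−0.15925·9.80) = 1.8292 + (-1.8292)·0.21001 = 1.4451 mol/L.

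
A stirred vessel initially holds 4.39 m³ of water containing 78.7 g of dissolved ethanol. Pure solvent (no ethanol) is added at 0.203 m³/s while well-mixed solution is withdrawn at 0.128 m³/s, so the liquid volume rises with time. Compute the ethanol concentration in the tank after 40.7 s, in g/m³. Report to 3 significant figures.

4.30 g/m³

Total volume: dV/dt = Q_in − Q_out = 0.075000 m³/s, so V(t) = 4.39 + 0.075000 t and V(40.7) = 7.4425 m³.
Species balance (pure solvent in): dm/dt = −Q_out · m/V(t).
Separate: dm/m = −Q_out dt/V(t) ⇒ ln(m/m₀) = −(Q_out/(Q_in−Q_out)) ln(V/V₀).
m = m₀ (V₀/V)^(Q_out/(Q_in−Q_out)) = 78.7 × (4.39/7.4425)^(1.7067) = 31.968 g.
C = m/V = 31.968/7.4425 = 4.2953 g/m³.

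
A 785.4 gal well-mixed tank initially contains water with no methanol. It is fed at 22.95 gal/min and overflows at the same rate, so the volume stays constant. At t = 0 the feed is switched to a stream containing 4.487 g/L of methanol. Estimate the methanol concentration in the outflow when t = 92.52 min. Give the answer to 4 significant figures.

Transient balance on the dissolved component: V dC/dt = Q(C_in − C).
Time constant τ = V/Q = 785.4/22.95 = 34.2222 min.
Solution: C(t) = C_in + (C₀ − C_in) e^(−t/τ).
C(92.52) = 4.487 + (0 − 4.487)·e^(−92.52/34.2222) = 4.487 + (-4.48700)·0.0669703 = 4.18650 g/L.

4.187 g/L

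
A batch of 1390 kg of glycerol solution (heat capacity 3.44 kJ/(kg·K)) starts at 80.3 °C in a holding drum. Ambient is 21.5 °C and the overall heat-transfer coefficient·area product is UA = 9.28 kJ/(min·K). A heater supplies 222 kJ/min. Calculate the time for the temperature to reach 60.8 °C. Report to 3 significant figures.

422 min

M c_p dT/dt = −UA(T − T_amb) + Q̇.
τ = M c_p/UA = 515.26 min; T_ss = T_amb + Q̇/UA = 21.5 + 222/9.28 = 45.422 °C.
T(t) = T_ss + (T₀ − T_ss)e^(−t/τ); set T = 60.8:
t = −τ ln[(T − T_ss)/(T₀ − T_ss)] = −515.26 · ln(0.44090) = 421.96 min.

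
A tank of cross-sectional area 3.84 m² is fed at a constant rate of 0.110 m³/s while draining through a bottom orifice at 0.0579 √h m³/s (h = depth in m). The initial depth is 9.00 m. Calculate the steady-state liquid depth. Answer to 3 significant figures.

3.61 m

Unsteady balance on liquid volume: A dh/dt = Q_in − 0.0579 √h. At steady state dh/dt = 0:
Q_in = 0.0579 √h_ss ⇒ √h_ss = 0.110/0.0579 = 1.8998.
h_ss = 1.8998² = 3.6093 m. (Since h₀ = 9.00 m > h_ss, the level will fall toward this value.)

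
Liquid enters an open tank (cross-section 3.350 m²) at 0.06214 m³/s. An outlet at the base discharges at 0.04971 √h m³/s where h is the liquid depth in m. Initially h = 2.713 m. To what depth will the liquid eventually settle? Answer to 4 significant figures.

Level balance: A dh/dt = 0.06214 − 0.04971 √h. Setting dh/dt = 0:
Q_in = 0.04971 √h_ss ⇒ √h_ss = 0.06214/0.04971 = 1.25005.
h_ss = 1.25005² = 1.56263 m. (Since h₀ = 2.713 m > h_ss, the level will fall toward this value.)

1.563 m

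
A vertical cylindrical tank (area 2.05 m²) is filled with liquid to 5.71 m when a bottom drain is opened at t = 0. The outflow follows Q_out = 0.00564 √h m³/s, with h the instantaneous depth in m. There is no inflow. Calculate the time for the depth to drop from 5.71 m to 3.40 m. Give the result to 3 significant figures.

A dh/dt = −Q_out = −0.00564 √h.
∫ h^(−1/2) dh = −(0.00564/A) ∫ dt, giving 2√h = 2√h₀ − (0.00564/A) t.
t = 2A(√h₀ − √h)/0.00564 = 2·2.05·(√5.71 − √3.40)/0.00564
  = 4.1000 × (2.3896 − 1.8439) / 0.00564 = 396.66 s.

397 s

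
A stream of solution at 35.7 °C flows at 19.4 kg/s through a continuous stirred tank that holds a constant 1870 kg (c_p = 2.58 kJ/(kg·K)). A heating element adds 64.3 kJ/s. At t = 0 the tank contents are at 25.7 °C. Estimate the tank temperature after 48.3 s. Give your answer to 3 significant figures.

30.1 °C

M c_p dT/dt = ṁ c_p (T_in − T) + Q̇.
τ = M/ṁ = 96.392 s; T_ss = T_in + Q̇/(ṁ c_p) = 35.7 + 64.3/(19.4·2.58) = 36.985 °C.
This is linear first-order; T(t) = T_ss + (T₀ − T_ss) e^(−t/τ).
T(48.3) = 36.985 + (-11.285)·e^(−48.3/96.392) = 36.985 + (-11.285)·0.60588 = 30.148 °C.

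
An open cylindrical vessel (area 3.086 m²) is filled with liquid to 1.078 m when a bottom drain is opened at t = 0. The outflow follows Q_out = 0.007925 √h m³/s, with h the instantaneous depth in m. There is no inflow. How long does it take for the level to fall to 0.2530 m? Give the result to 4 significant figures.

416.9 s

With no inflow, A dh/dt = −0.007925 √h.
∫ h^(−1/2) dh = −(0.007925/A) ∫ dt, giving 2√h = 2√h₀ − (0.007925/A) t.
t = 2A(√h₀ − √h)/0.007925 = 2·3.086·(√1.078 − √0.2530)/0.007925
  = 6.17200 × (1.03827 − 0.502991) / 0.007925 = 416.874 s.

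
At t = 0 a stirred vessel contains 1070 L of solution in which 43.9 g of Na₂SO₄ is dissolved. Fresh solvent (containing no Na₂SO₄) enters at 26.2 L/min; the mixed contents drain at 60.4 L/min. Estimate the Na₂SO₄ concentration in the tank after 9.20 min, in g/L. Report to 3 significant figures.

0.0314 g/L

Total volume: dV/dt = Q_in − Q_out = -34.200 L/min, so V(t) = 1070 − 34.200 t and V(9.20) = 755.36 L.
Species balance (pure solvent in): dm/dt = −Q_out · m/V(t).
dm/m = −Q_out dt/(V₀ − 34.200 t); integrating gives ln(m/m₀) = −(Q_out/(Q_in−Q_out)) ln(V/V₀).
m = m₀ (V₀/V)^(Q_out/(Q_in−Q_out)) = 43.9 × (1070/755.36)^(-1.7661) = 23.735 g.
C = m/V = 23.735/755.36 = 0.031421 g/L.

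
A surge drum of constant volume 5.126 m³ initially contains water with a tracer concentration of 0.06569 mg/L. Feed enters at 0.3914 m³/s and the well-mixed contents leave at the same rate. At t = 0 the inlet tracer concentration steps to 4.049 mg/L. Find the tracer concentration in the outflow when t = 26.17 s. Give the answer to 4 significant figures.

3.509 mg/L

Accumulation = in − out for the solute gives V dC/dt = Q(C_in − C).
So dC/dt = (C_in − C)/τ with τ = V/Q = 5.126/0.3914 = 13.0966 s.
Integrating: C(t) = C_in + (C₀ − C_in) e^(−t/τ).
C(26.17) = 4.049 + (0.06569 − 4.049)·e^(−26.17/13.0966) = 4.049 + (-3.98331)·0.135575 = 3.50896 mg/L.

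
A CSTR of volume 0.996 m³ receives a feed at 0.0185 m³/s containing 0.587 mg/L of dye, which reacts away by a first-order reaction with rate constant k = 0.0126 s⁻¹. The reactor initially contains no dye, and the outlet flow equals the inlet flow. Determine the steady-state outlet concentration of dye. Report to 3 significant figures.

V dC/dt = Q(C_in − C) − k V C.
Steady state (dC/dt = 0): C_ss = Q C_in/(Q + kV) = C_in/(1 + kV/Q).
C_ss = 0.0185·0.587/(0.0185 + 0.0126·0.996) = 0.010859/0.031050 = 0.34975 mg/L.

0.350 mg/L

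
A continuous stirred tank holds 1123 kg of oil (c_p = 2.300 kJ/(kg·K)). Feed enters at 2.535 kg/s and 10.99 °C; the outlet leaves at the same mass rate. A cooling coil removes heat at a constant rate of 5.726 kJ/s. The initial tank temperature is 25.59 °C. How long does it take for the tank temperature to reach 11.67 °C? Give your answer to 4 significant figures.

Energy balance: M c_p dT/dt = ṁ c_p (T_in − T) − 5.726.
τ = M/ṁ = 442.998 s; T_ss = T_in − Q̇/(ṁ c_p) = 10.0079 °C.
T(t) = T_ss + (T₀ − T_ss) e^(−t/τ). Set T = 11.67:
e^(−t/τ) = (11.67 − 10.0079)/(25.59 − 10.0079) = 0.106666
t = −442.998 · ln(0.106666) = 991.453 s.

991.5 s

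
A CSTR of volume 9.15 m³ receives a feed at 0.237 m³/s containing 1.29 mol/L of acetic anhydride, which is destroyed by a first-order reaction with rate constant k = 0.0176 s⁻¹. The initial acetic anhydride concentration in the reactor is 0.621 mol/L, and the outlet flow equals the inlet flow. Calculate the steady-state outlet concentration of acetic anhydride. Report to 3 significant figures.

0.768 mol/L

Accumulation = in − out − consumed: V dC/dt = Q C_in − Q C − k V C.
At steady state: 0 = Q C_in − (Q + kV) C_ss, so C_ss = Q C_in/(Q + kV).
C_ss = 0.237·1.29/(0.237 + 0.0176·9.15) = 0.30573/0.39804 = 0.76809 mol/L.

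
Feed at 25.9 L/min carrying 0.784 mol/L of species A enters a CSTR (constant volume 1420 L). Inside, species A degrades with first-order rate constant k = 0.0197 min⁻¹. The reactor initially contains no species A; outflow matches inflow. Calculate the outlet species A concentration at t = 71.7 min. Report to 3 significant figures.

0.352 mol/L

Species balance: V dC/dt = Q C_in − Q C − k V C.
This is linear with rate a = Q/V + k = 0.037939 min⁻¹.
C_ss = Q C_in/(Q + kV) = 0.37691 mol/L; C(t) = C_ss + (C₀ − C_ss) e^(−a t).
C(71.7) = 0.37691 + (-0.37691)·e^(−0.037939·71.7) = 0.37691 + (-0.37691)·0.065858 = 0.35209 mol/L.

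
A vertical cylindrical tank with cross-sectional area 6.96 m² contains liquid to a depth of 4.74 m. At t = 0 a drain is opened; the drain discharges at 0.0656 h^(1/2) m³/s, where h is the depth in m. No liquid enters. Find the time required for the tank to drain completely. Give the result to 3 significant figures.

Accumulation of liquid (constant cross-section A): A dh/dt = −0.0656 √h.
Separate and integrate: 2(√h − √h₀) = −(0.0656/A) t.
Tank is empty when √h = 0: t_empty = 2A√h₀/0.0656.
t_empty = 2·6.96·√4.74/0.0656 = 13.920·2.1772/0.0656 = 461.98 s.

462 s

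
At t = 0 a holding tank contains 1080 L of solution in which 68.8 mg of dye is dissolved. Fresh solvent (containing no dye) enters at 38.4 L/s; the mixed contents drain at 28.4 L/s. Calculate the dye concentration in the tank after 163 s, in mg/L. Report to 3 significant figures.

Total volume: dV/dt = Q_in − Q_out = 10.000 L/s, so V(t) = 1080 + 10.000 t and V(163) = 2710.0 L.
Solute balance: dm/dt = 0 − Q_out C = −Q_out m/V(t).
dm/m = −Q_out dt/(V₀ + 10.000 t); integrating gives ln(m/m₀) = −(Q_out/(Q_in−Q_out)) ln(V/V₀).
m = m₀ (V₀/V)^(Q_out/(Q_in−Q_out)) = 68.8 × (1080/2710.0)^(2.8400) = 5.0452 mg.
C = m/V = 5.0452/2710.0 = 0.0018617 mg/L.

0.00186 mg/L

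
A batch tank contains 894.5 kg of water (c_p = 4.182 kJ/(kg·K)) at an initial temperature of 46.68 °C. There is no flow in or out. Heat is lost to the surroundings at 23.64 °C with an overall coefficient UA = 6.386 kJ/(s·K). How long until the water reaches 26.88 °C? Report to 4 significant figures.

1149 s

Lumped-capacitance energy balance: M c_p dT/dt = UA(T_amb − T).
τ = M c_p/UA = 585.781 s; T_ss = T_amb = 23.6400 °C.
T(t) = T_ss + (T₀ − T_ss)e^(−t/τ); set T = 26.88:
t = −τ ln[(T − T_ss)/(T₀ − T_ss)] = −585.781 · ln(0.140625) = 1149.10 s.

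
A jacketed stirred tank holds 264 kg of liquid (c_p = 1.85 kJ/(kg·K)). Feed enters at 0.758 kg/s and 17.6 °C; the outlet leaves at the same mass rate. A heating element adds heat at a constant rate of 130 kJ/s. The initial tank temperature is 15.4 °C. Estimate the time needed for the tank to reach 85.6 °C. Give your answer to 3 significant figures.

469 s

M c_p dT/dt = ṁ c_p (T_in − T) + Q̇.
τ = M/ṁ = 348.28 s; T_ss = T_in + Q̇/(ṁ c_p) = 110.30 °C.
T(t) = T_ss + (T₀ − T_ss) e^(−t/τ). Set T = 85.6:
e^(−t/τ) = (85.6 − 110.30)/(15.4 − 110.30) = 0.26031
t = −348.28 · ln(0.26031) = 468.75 s.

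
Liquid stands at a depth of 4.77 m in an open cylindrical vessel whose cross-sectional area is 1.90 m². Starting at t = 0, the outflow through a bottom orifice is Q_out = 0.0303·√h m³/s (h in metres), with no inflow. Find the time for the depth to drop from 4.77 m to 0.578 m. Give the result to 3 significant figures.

179 s

With no inflow, A dh/dt = −0.0303 √h.
∫ h^(−1/2) dh = −(0.0303/A) ∫ dt, giving 2√h = 2√h₀ − (0.0303/A) t.
t = 2A(√h₀ − √h)/0.0303 = 2·1.90·(√4.77 − √0.578)/0.0303
  = 3.8000 × (2.1840 − 0.76026) / 0.0303 = 178.56 s.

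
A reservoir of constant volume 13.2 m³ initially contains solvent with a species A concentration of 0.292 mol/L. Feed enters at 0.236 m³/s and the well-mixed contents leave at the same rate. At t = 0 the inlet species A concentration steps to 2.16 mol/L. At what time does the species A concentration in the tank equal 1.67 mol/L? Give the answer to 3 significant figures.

74.8 s

Species balance on the tank: V dC/dt = Q(C_in − C), so τ = V/Q = 55.932 s.
C(t) = C_in + (C₀ − C_in) e^(−t/τ). Set C = 1.67 and solve for t:
e^(−t/τ) = (C − C_in)/(C₀ − C_in) = (1.67 − 2.16)/(0.292 − 2.16) = 0.26231
t = −τ ln(…) = 55.932 × 1.3382 = 74.849 s.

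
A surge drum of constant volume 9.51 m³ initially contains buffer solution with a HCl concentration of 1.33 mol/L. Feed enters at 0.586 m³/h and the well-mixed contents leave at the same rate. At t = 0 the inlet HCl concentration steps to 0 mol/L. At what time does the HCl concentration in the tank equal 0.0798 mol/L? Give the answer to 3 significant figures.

45.7 h

Species balance: V dC/dt = Q(C_in − C) ⇒ τ = V/Q = 16.229 h.
C(t) = C_in + (C₀ − C_in) e^(−t/τ). Set C = 0.0798 and solve for t:
e^(−t/τ) = (C − C_in)/(C₀ − C_in) = (0.0798 − 0)/(1.33 − 0) = 0.060000
t = −τ ln(…) = 16.229 × 2.8134 = 45.658 h.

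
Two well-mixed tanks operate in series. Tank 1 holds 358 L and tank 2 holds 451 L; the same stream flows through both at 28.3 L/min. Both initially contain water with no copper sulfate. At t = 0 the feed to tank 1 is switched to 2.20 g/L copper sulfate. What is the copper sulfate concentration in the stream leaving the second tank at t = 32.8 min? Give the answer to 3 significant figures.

1.47 g/L

Time constants: τᵢ = Vᵢ/Q for each well-mixed tank.
τ₁ = 358/28.3 = 12.650 min; τ₂ = 451/28.3 = 15.936 min.
Tank 1: C₁ = C_in(1 − e^(−t/τ₁)). Tank 2 (τ₁ ≠ τ₂): C₂ = C_in[1 − (τ₁ e^(−t/τ₁) − τ₂ e^(−t/τ₂))/(τ₁ − τ₂)].
At t = 32.8: e^(−t/τ₁) = 0.074807, e^(−t/τ₂) = 0.12769.
C₂ = 2.20·[1 − (12.650·0.074807 − 15.936·0.12769)/(-3.2862)] = 2.20·0.66876 = 1.4713 g/L.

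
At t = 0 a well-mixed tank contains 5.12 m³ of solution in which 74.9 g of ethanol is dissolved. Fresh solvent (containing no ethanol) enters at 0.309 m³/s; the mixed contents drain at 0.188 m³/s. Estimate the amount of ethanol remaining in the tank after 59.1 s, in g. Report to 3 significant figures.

Total volume: dV/dt = Q_in − Q_out = 0.12100 m³/s, so V(t) = 5.12 + 0.12100 t and V(59.1) = 12.271 m³.
Species balance (pure solvent in): dm/dt = −Q_out · m/V(t).
dm/m = −Q_out dt/(V₀ + 0.12100 t); integrating gives ln(m/m₀) = −(Q_out/(Q_in−Q_out)) ln(V/V₀).
m = m₀ (V₀/V)^(Q_out/(Q_in−Q_out)) = 74.9 × (5.12/12.271)^(1.5537) = 19.261 g.

19.3 g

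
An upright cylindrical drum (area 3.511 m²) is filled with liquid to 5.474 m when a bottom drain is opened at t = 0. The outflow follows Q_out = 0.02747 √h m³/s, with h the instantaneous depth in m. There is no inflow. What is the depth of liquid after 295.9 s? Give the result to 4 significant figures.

1.397 m

With no inflow, A dh/dt = −0.02747 √h.
Separate and integrate: 2(√h − √h₀) = −(0.02747/A) t.
√h = √5.474 − 0.02747·295.9/(2·3.511) = 2.33966 − 1.15756 = 1.18210.
h = 1.18210² = 1.39736 m.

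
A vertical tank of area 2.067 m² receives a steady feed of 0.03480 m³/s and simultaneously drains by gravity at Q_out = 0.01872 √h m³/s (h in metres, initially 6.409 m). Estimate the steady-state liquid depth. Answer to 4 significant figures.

Level balance: A dh/dt = 0.03480 − 0.01872 √h. Setting dh/dt = 0:
Q_in = 0.01872 √h_ss ⇒ √h_ss = 0.03480/0.01872 = 1.85897.
h_ss = 1.85897² = 3.45579 m. (Since h₀ = 6.409 m > h_ss, the level will fall toward this value.)

3.456 m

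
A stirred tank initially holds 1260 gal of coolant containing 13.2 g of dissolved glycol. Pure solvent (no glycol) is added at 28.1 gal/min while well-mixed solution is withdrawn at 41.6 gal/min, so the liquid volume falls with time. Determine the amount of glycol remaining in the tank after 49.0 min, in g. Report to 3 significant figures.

1.33 g

Let m(t) be the amount of glycol. Volume: V(t) = V₀ + (Q_in − Q_out) t = 1260 − 13.500 t; V(49.0) = 598.50 gal.
No glycol enters, so dm/dt = −Q_out · (m/V).
dm/m = −Q_out dt/(V₀ − 13.500 t); integrating gives ln(m/m₀) = −(Q_out/(Q_in−Q_out)) ln(V/V₀).
m = m₀ (V₀/V)^(Q_out/(Q_in−Q_out)) = 13.2 × (1260/598.50)^(-3.0815) = 1.3314 g.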